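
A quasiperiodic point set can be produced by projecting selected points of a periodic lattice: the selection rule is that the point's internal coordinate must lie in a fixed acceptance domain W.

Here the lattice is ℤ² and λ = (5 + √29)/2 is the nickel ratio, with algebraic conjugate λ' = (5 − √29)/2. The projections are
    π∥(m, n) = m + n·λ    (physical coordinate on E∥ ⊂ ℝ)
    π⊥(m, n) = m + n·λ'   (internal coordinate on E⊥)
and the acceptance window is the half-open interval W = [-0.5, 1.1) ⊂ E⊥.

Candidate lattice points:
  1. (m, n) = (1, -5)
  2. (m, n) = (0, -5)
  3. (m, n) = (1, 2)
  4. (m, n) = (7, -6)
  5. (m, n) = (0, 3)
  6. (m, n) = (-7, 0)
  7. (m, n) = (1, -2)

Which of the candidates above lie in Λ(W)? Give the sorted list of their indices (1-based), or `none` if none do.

λ' = (5−√29)/2 ≈ -0.192582.
candidate 1: (m,n)=(1,-5) → π∥ = 1-5·λ ≈ -24.962912, π⊥ = 1-5·λ' ≈ 1.962912 ∉ [-0.5, 1.1) ⇒ out
candidate 2: (m,n)=(0,-5) → π∥ = 0-5·λ ≈ -25.962912, π⊥ = 0-5·λ' ≈ 0.962912 ∈ [-0.5, 1.1) ⇒ IN Λ
candidate 3: (m,n)=(1,2) → π∥ = 1+2·λ ≈ 11.385165, π⊥ = 1+2·λ' ≈ 0.614835 ∈ [-0.5, 1.1) ⇒ IN Λ
candidate 4: (m,n)=(7,-6) → π∥ = 7-6·λ ≈ -24.155494, π⊥ = 7-6·λ' ≈ 8.155494 ∉ [-0.5, 1.1) ⇒ out
candidate 5: (m,n)=(0,3) → π∥ = 0+3·λ ≈ 15.577747, π⊥ = 0+3·λ' ≈ -0.577747 ∉ [-0.5, 1.1) ⇒ out
candidate 6: (m,n)=(-7,0) → π∥ = -7+0·λ ≈ -7.000000, π⊥ = -7+0·λ' ≈ -7.000000 ∉ [-0.5, 1.1) ⇒ out
candidate 7: (m,n)=(1,-2) → π∥ = 1-2·λ ≈ -9.385165, π⊥ = 1-2·λ' ≈ 1.385165 ∉ [-0.5, 1.1) ⇒ out

2, 3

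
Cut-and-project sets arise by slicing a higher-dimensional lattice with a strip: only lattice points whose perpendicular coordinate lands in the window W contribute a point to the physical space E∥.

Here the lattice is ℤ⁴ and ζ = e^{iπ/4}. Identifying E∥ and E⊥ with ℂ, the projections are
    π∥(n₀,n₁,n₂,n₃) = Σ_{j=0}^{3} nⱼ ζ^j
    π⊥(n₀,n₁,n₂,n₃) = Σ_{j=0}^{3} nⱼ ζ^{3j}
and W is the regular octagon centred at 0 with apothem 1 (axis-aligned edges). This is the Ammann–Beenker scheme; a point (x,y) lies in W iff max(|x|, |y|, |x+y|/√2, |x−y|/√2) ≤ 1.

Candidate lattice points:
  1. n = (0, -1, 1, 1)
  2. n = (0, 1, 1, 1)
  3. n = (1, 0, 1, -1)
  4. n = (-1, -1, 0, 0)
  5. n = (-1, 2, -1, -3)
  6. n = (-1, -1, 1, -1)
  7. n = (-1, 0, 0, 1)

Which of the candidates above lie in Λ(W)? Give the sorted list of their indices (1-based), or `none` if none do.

With ζ = e^{iπ/4} the internal vectors are ζ^0,ζ^3,ζ^6,ζ^9.
#1 (0, -1, 1, 1): internal (1.41421, -1.00000); octagon support 1.70711 vs apothem 1 → ∉ W
#2 (0, 1, 1, 1): internal (0.00000, 0.41421); octagon support 0.41421 vs apothem 1 → ∈ W
#3 (1, 0, 1, -1): internal (0.29289, -1.70711); octagon support 1.70711 vs apothem 1 → ∉ W
#4 (-1, -1, 0, 0): internal (-0.29289, -0.70711); octagon support 0.70711 vs apothem 1 → ∈ W
#5 (-1, 2, -1, -3): internal (-4.53553, 0.29289); octagon support 4.53553 vs apothem 1 → ∉ W
#6 (-1, -1, 1, -1): internal (-1.00000, -2.41421); octagon support 2.41421 vs apothem 1 → ∉ W
#7 (-1, 0, 0, 1): internal (-0.29289, 0.70711); octagon support 0.70711 vs apothem 1 → ∈ W

2, 4, 7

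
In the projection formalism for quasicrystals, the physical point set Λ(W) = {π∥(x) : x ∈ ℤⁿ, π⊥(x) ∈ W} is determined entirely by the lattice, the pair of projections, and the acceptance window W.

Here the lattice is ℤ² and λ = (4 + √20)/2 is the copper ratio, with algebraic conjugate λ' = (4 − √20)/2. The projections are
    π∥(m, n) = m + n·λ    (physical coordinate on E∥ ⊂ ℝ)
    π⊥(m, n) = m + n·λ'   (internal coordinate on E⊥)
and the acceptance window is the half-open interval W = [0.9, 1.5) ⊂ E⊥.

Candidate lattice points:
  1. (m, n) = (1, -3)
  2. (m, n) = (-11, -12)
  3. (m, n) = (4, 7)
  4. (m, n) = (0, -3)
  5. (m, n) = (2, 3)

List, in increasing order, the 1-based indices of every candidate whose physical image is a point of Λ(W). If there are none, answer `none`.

λ' = (4−√20)/2 ≈ -0.236068.
#1 (1,-3): internal coord 1 + (-3)·λ' = +1.708204; +1.708204 ∉ [0.9, 1.5) → out
#2 (-11,-12): internal coord -11 + (-12)·λ' = -8.167184; -8.167184 ∉ [0.9, 1.5) → out
#3 (4,7): internal coord 4 + (7)·λ' = +2.347524; +2.347524 ∉ [0.9, 1.5) → out
#4 (0,-3): internal coord 0 + (-3)·λ' = +0.708204; +0.708204 ∉ [0.9, 1.5) → out
#5 (2,3): internal coord 2 + (3)·λ' = +1.291796; +1.291796 ∈ [0.9, 1.5) → IN Λ

5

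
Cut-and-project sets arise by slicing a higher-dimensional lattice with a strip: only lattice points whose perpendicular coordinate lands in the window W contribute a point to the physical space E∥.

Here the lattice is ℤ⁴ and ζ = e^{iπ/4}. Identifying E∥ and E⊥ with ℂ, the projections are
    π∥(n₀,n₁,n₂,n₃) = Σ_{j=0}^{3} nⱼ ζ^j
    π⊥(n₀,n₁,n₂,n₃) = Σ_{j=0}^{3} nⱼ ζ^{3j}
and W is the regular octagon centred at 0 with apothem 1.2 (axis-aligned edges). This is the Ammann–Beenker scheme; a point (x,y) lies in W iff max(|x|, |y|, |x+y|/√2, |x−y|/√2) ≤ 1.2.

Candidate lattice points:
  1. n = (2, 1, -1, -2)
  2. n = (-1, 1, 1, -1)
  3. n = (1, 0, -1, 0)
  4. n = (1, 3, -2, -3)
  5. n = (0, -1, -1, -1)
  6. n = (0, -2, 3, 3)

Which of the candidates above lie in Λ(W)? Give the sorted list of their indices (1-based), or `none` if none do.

1, 5

Internal map: ζ^{3j} for j=0..3 gives (1,0), (−√2/2,√2/2), (0,−1), (√2/2,√2/2).
candidate 1: n = (2, 1, -1, -2) → π⊥ ≈ (-0.121320, +0.292893); max(|x|,|y|,|x±y|/√2) = 0.292893 ≤ 1.2 ⇒ ∈ W
candidate 2: n = (-1, 1, 1, -1) → π⊥ ≈ (-2.414214, -1.000000); max(|x|,|y|,|x±y|/√2) = 2.414214 > 1.2 ⇒ ∉ W
candidate 3: n = (1, 0, -1, 0) → π⊥ ≈ (+1.000000, +1.000000); max(|x|,|y|,|x±y|/√2) = 1.414214 > 1.2 ⇒ ∉ W
candidate 4: n = (1, 3, -2, -3) → π⊥ ≈ (-3.242641, +2.000000); max(|x|,|y|,|x±y|/√2) = 3.707107 > 1.2 ⇒ ∉ W
candidate 5: n = (0, -1, -1, -1) → π⊥ ≈ (+0.000000, -0.414214); max(|x|,|y|,|x±y|/√2) = 0.414214 ≤ 1.2 ⇒ ∈ W
candidate 6: n = (0, -2, 3, 3) → π⊥ ≈ (+3.535534, -2.292893); max(|x|,|y|,|x±y|/√2) = 4.121320 > 1.2 ⇒ ∉ W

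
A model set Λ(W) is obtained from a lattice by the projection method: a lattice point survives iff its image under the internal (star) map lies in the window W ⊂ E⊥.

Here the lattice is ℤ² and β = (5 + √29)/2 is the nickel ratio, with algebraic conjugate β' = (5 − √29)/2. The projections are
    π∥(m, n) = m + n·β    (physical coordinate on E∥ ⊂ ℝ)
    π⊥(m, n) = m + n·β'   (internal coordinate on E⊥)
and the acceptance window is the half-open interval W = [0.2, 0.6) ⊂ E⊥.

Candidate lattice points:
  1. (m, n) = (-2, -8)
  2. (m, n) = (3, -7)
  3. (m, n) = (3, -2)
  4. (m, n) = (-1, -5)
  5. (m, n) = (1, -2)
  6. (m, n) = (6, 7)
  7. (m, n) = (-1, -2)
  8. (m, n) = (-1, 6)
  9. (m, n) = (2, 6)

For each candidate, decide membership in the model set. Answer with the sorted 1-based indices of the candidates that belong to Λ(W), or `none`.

Compute β' = (5−√29)/2 = -0.19258, so π⊥(m,n) = m -0.19258·n.
[1] lift (-2,-8): star map gives -0.45934; window check 0.2 ≤ -0.45934 < 0.6 is false → out
[2] lift (3,-7): star map gives 4.34808; window check 0.2 ≤ 4.34808 < 0.6 is false → out
[3] lift (3,-2): star map gives 3.38516; window check 0.2 ≤ 3.38516 < 0.6 is false → out
[4] lift (-1,-5): star map gives -0.03709; window check 0.2 ≤ -0.03709 < 0.6 is false → out
[5] lift (1,-2): star map gives 1.38516; window check 0.2 ≤ 1.38516 < 0.6 is false → out
[6] lift (6,7): star map gives 4.65192; window check 0.2 ≤ 4.65192 < 0.6 is false → out
[7] lift (-1,-2): star map gives -0.61484; window check 0.2 ≤ -0.61484 < 0.6 is false → out
[8] lift (-1,6): star map gives -2.15549; window check 0.2 ≤ -2.15549 < 0.6 is false → out
[9] lift (2,6): star map gives 0.84451; window check 0.2 ≤ 0.84451 < 0.6 is false → out

none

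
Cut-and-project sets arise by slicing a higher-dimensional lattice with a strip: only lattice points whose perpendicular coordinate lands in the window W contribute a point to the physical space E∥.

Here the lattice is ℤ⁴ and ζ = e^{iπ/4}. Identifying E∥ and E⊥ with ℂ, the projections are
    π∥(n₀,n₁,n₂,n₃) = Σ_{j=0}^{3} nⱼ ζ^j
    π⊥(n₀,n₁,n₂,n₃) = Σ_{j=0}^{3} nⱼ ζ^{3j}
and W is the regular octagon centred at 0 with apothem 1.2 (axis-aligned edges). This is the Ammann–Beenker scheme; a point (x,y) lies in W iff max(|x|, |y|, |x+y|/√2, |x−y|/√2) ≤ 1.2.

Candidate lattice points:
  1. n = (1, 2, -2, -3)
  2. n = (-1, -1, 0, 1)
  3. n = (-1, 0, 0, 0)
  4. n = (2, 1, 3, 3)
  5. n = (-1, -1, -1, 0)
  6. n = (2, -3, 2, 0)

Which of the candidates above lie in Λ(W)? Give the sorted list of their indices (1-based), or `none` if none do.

2, 3, 5

With ζ = e^{iπ/4} the internal vectors are ζ^0,ζ^3,ζ^6,ζ^9.
#1 (1, 2, -2, -3): internal (-2.53553, 1.29289); octagon support 2.70711 vs apothem 1.2 → ∉ W
#2 (-1, -1, 0, 1): internal (0.41421, 0.00000); octagon support 0.41421 vs apothem 1.2 → ∈ W
#3 (-1, 0, 0, 0): internal (-1.00000, 0.00000); octagon support 1.00000 vs apothem 1.2 → ∈ W
#4 (2, 1, 3, 3): internal (3.41421, -0.17157); octagon support 3.41421 vs apothem 1.2 → ∉ W
#5 (-1, -1, -1, 0): internal (-0.29289, 0.29289); octagon support 0.41421 vs apothem 1.2 → ∈ W
#6 (2, -3, 2, 0): internal (4.12132, -4.12132); octagon support 5.82843 vs apothem 1.2 → ∉ W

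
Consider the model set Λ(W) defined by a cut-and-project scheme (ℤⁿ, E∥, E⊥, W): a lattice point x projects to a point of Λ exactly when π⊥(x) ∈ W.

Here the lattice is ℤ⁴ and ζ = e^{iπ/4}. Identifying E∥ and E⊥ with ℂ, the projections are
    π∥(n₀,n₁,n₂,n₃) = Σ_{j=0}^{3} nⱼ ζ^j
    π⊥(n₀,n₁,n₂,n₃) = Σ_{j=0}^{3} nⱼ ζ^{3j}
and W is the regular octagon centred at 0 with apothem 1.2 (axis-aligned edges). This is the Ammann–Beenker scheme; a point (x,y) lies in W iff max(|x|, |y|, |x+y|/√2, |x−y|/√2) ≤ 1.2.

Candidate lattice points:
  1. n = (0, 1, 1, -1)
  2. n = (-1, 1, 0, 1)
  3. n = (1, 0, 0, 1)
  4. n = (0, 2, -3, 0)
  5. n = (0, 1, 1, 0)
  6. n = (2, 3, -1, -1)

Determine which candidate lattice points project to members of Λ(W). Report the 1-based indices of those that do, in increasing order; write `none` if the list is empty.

5

π⊥(n) = n₀ + n₁ζ³ + n₂ζ⁶ + n₃ζ⁹ where ζ = e^{iπ/4}.
#1 (0, 1, 1, -1): internal (-1.41421, -1.00000); octagon support 1.70711 vs apothem 1.2 → ∉ W
#2 (-1, 1, 0, 1): internal (-1.00000, 1.41421); octagon support 1.70711 vs apothem 1.2 → ∉ W
#3 (1, 0, 0, 1): internal (1.70711, 0.70711); octagon support 1.70711 vs apothem 1.2 → ∉ W
#4 (0, 2, -3, 0): internal (-1.41421, 4.41421); octagon support 4.41421 vs apothem 1.2 → ∉ W
#5 (0, 1, 1, 0): internal (-0.70711, -0.29289); octagon support 0.70711 vs apothem 1.2 → ∈ W
#6 (2, 3, -1, -1): internal (-0.82843, 2.41421); octagon support 2.41421 vs apothem 1.2 → ∉ W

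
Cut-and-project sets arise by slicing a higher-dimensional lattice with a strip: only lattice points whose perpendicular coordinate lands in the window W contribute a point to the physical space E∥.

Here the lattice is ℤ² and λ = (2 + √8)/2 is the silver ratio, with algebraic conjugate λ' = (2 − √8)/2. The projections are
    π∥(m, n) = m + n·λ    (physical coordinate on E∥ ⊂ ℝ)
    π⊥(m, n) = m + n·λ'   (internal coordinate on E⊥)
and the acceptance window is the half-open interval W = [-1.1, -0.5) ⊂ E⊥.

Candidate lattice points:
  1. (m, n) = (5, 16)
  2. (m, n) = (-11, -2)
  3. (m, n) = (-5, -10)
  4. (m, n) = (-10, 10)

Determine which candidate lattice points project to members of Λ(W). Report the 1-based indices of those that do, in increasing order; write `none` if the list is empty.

Numerically λ ≈ 2.414214 and λ' = −1/λ ≈ -0.414214.
#1 (5,16): internal coord 5 + (16)·λ' = -1.627417; -1.627417 ∉ [-1.1, -0.5) → out
#2 (-11,-2): internal coord -11 + (-2)·λ' = -10.171573; -10.171573 ∉ [-1.1, -0.5) → out
#3 (-5,-10): internal coord -5 + (-10)·λ' = -0.857864; -0.857864 ∈ [-1.1, -0.5) → IN Λ
#4 (-10,10): internal coord -10 + (10)·λ' = -14.142136; -14.142136 ∉ [-1.1, -0.5) → out

3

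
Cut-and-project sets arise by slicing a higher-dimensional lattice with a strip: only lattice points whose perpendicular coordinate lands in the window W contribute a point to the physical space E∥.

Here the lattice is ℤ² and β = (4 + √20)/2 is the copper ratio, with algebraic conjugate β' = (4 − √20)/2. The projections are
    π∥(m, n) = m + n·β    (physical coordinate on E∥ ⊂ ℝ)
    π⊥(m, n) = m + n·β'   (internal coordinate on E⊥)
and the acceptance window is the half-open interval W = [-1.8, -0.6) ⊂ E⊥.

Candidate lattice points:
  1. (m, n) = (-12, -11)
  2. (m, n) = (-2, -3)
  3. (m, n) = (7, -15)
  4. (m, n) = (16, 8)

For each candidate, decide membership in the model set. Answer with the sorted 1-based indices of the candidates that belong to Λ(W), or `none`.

2

Numerically β ≈ 4.23607 and β' = −1/β ≈ -0.23607.
candidate 1: (m,n)=(-12,-11) → π∥ = -12-11·β ≈ -58.59675, π⊥ = -12-11·β' ≈ -9.40325 ∉ [-1.8, -0.6) ⇒ out
candidate 2: (m,n)=(-2,-3) → π∥ = -2-3·β ≈ -14.70820, π⊥ = -2-3·β' ≈ -1.29180 ∈ [-1.8, -0.6) ⇒ IN Λ
candidate 3: (m,n)=(7,-15) → π∥ = 7-15·β ≈ -56.54102, π⊥ = 7-15·β' ≈ 10.54102 ∉ [-1.8, -0.6) ⇒ out
candidate 4: (m,n)=(16,8) → π∥ = 16+8·β ≈ 49.88854, π⊥ = 16+8·β' ≈ 14.11146 ∉ [-1.8, -0.6) ⇒ out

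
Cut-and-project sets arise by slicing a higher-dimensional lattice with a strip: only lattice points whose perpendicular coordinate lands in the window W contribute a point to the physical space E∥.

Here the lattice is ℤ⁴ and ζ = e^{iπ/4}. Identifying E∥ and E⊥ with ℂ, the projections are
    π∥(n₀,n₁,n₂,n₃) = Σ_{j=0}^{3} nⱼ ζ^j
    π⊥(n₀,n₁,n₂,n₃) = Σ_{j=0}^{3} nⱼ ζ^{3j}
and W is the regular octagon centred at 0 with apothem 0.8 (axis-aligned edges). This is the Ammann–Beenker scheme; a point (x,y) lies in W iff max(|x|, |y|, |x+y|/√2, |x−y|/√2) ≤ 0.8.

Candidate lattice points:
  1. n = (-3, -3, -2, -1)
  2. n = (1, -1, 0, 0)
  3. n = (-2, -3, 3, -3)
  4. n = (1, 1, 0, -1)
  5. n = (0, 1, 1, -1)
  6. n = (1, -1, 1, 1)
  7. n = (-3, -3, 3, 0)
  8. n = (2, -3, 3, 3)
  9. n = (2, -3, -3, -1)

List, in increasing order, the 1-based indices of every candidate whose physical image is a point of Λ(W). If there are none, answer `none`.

4

π⊥(n) = n₀ + n₁ζ³ + n₂ζ⁶ + n₃ζ⁹ where ζ = e^{iπ/4}.
#1 (-3, -3, -2, -1): internal (-1.585786, -0.828427); octagon support 1.707107 vs apothem 0.8 → ∉ W
#2 (1, -1, 0, 0): internal (1.707107, -0.707107); octagon support 1.707107 vs apothem 0.8 → ∉ W
#3 (-2, -3, 3, -3): internal (-2.000000, -7.242641); octagon support 7.242641 vs apothem 0.8 → ∉ W
#4 (1, 1, 0, -1): internal (-0.414214, 0.000000); octagon support 0.414214 vs apothem 0.8 → ∈ W
#5 (0, 1, 1, -1): internal (-1.414214, -1.000000); octagon support 1.707107 vs apothem 0.8 → ∉ W
#6 (1, -1, 1, 1): internal (2.414214, -1.000000); octagon support 2.414214 vs apothem 0.8 → ∉ W
#7 (-3, -3, 3, 0): internal (-0.878680, -5.121320); octagon support 5.121320 vs apothem 0.8 → ∉ W
#8 (2, -3, 3, 3): internal (6.242641, -3.000000); octagon support 6.535534 vs apothem 0.8 → ∉ W
#9 (2, -3, -3, -1): internal (3.414214, 0.171573); octagon support 3.414214 vs apothem 0.8 → ∉ W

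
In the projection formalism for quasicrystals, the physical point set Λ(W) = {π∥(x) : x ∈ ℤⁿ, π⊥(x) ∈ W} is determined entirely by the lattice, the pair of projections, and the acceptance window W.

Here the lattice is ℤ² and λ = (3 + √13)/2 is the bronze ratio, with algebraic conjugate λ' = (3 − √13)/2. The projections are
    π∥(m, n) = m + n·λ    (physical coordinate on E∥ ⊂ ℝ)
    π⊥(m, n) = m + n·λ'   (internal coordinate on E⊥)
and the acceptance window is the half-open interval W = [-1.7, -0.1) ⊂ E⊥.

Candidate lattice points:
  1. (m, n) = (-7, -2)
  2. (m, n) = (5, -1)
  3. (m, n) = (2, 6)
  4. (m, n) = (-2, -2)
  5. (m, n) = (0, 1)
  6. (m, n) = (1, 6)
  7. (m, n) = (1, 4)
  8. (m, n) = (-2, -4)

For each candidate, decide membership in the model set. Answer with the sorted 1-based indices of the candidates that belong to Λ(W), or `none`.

4, 5, 6, 7, 8

Compute λ' = (3−√13)/2 = -0.302776, so π⊥(m,n) = m -0.302776·n.
#1 (-7,-2): internal coord -7 + (-2)·λ' = -6.394449; -6.394449 ∉ [-1.7, -0.1) → out
#2 (5,-1): internal coord 5 + (-1)·λ' = +5.302776; +5.302776 ∉ [-1.7, -0.1) → out
#3 (2,6): internal coord 2 + (6)·λ' = +0.183346; +0.183346 ∉ [-1.7, -0.1) → out
#4 (-2,-2): internal coord -2 + (-2)·λ' = -1.394449; -1.394449 ∈ [-1.7, -0.1) → IN Λ
#5 (0,1): internal coord 0 + (1)·λ' = -0.302776; -0.302776 ∈ [-1.7, -0.1) → IN Λ
#6 (1,6): internal coord 1 + (6)·λ' = -0.816654; -0.816654 ∈ [-1.7, -0.1) → IN Λ
#7 (1,4): internal coord 1 + (4)·λ' = -0.211103; -0.211103 ∈ [-1.7, -0.1) → IN Λ
#8 (-2,-4): internal coord -2 + (-4)·λ' = -0.788897; -0.788897 ∈ [-1.7, -0.1) → IN Λ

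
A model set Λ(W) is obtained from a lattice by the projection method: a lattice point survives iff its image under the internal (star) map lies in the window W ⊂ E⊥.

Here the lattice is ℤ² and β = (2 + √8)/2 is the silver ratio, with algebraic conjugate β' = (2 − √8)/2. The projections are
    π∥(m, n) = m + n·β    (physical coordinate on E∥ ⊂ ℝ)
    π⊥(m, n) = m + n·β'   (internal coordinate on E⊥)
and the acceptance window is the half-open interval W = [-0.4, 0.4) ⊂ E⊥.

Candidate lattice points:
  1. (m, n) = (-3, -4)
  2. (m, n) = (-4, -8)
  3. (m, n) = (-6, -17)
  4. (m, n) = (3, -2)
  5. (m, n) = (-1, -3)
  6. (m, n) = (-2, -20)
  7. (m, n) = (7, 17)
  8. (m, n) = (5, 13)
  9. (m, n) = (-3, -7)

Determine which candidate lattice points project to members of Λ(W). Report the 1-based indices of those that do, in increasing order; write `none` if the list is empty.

5, 7, 8, 9

β' = (2−√8)/2 ≈ -0.4142.
candidate 1: (m,n)=(-3,-4) → π∥ = -3-4·β ≈ -12.6569, π⊥ = -3-4·β' ≈ -1.3431 ∉ [-0.4, 0.4) ⇒ out
candidate 2: (m,n)=(-4,-8) → π∥ = -4-8·β ≈ -23.3137, π⊥ = -4-8·β' ≈ -0.6863 ∉ [-0.4, 0.4) ⇒ out
candidate 3: (m,n)=(-6,-17) → π∥ = -6-17·β ≈ -47.0416, π⊥ = -6-17·β' ≈ 1.0416 ∉ [-0.4, 0.4) ⇒ out
candidate 4: (m,n)=(3,-2) → π∥ = 3-2·β ≈ -1.8284, π⊥ = 3-2·β' ≈ 3.8284 ∉ [-0.4, 0.4) ⇒ out
candidate 5: (m,n)=(-1,-3) → π∥ = -1-3·β ≈ -8.2426, π⊥ = -1-3·β' ≈ 0.2426 ∈ [-0.4, 0.4) ⇒ IN Λ
candidate 6: (m,n)=(-2,-20) → π∥ = -2-20·β ≈ -50.2843, π⊥ = -2-20·β' ≈ 6.2843 ∉ [-0.4, 0.4) ⇒ out
candidate 7: (m,n)=(7,17) → π∥ = 7+17·β ≈ 48.0416, π⊥ = 7+17·β' ≈ -0.0416 ∈ [-0.4, 0.4) ⇒ IN Λ
candidate 8: (m,n)=(5,13) → π∥ = 5+13·β ≈ 36.3848, π⊥ = 5+13·β' ≈ -0.3848 ∈ [-0.4, 0.4) ⇒ IN Λ
candidate 9: (m,n)=(-3,-7) → π∥ = -3-7·β ≈ -19.8995, π⊥ = -3-7·β' ≈ -0.1005 ∈ [-0.4, 0.4) ⇒ IN Λ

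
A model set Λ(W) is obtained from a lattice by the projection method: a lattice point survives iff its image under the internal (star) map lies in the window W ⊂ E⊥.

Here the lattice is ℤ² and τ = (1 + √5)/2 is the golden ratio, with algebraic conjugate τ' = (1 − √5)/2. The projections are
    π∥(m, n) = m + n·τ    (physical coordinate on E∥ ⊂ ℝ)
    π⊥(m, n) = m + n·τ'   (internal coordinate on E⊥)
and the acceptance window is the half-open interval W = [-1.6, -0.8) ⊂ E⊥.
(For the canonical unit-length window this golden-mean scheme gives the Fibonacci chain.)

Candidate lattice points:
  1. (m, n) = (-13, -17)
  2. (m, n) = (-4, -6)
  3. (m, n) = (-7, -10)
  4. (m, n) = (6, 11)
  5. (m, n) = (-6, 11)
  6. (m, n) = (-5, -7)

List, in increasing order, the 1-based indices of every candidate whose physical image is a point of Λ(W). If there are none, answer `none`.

3

τ' = (1−√5)/2 ≈ -0.6180.
#1 (-13,-17): internal coord -13 + (-17)·τ' = -2.4934; -2.4934 ∉ [-1.6, -0.8) → out
#2 (-4,-6): internal coord -4 + (-6)·τ' = -0.2918; -0.2918 ∉ [-1.6, -0.8) → out
#3 (-7,-10): internal coord -7 + (-10)·τ' = -0.8197; -0.8197 ∈ [-1.6, -0.8) → IN Λ
#4 (6,11): internal coord 6 + (11)·τ' = -0.7984; -0.7984 ∉ [-1.6, -0.8) → out
#5 (-6,11): internal coord -6 + (11)·τ' = -12.7984; -12.7984 ∉ [-1.6, -0.8) → out
#6 (-5,-7): internal coord -5 + (-7)·τ' = -0.6738; -0.6738 ∉ [-1.6, -0.8) → out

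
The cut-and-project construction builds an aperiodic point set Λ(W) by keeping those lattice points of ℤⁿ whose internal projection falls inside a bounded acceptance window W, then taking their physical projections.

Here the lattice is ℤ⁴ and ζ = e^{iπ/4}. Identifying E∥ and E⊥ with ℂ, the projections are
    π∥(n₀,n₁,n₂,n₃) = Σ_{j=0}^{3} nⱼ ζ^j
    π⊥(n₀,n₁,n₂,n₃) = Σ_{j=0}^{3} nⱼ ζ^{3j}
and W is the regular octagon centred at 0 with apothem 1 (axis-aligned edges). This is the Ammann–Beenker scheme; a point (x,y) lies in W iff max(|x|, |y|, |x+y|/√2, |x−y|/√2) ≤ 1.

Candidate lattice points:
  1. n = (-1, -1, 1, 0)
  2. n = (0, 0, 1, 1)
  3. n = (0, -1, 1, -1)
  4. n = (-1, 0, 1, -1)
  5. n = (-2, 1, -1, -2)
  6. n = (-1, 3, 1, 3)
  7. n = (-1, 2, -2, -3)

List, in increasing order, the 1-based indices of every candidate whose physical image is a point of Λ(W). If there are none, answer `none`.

π⊥(n) = n₀ + n₁ζ³ + n₂ζ⁶ + n₃ζ⁹ where ζ = e^{iπ/4}.
candidate 1: n = (-1, -1, 1, 0) → π⊥ ≈ (-0.292893, -1.707107); max(|x|,|y|,|x±y|/√2) = 1.707107 > 1 ⇒ ∉ W
candidate 2: n = (0, 0, 1, 1) → π⊥ ≈ (+0.707107, -0.292893); max(|x|,|y|,|x±y|/√2) = 0.707107 ≤ 1 ⇒ ∈ W
candidate 3: n = (0, -1, 1, -1) → π⊥ ≈ (+0.000000, -2.414214); max(|x|,|y|,|x±y|/√2) = 2.414214 > 1 ⇒ ∉ W
candidate 4: n = (-1, 0, 1, -1) → π⊥ ≈ (-1.707107, -1.707107); max(|x|,|y|,|x±y|/√2) = 2.414214 > 1 ⇒ ∉ W
candidate 5: n = (-2, 1, -1, -2) → π⊥ ≈ (-4.121320, +0.292893); max(|x|,|y|,|x±y|/√2) = 4.121320 > 1 ⇒ ∉ W
candidate 6: n = (-1, 3, 1, 3) → π⊥ ≈ (-1.000000, +3.242641); max(|x|,|y|,|x±y|/√2) = 3.242641 > 1 ⇒ ∉ W
candidate 7: n = (-1, 2, -2, -3) → π⊥ ≈ (-4.535534, +1.292893); max(|x|,|y|,|x±y|/√2) = 4.535534 > 1 ⇒ ∉ W

2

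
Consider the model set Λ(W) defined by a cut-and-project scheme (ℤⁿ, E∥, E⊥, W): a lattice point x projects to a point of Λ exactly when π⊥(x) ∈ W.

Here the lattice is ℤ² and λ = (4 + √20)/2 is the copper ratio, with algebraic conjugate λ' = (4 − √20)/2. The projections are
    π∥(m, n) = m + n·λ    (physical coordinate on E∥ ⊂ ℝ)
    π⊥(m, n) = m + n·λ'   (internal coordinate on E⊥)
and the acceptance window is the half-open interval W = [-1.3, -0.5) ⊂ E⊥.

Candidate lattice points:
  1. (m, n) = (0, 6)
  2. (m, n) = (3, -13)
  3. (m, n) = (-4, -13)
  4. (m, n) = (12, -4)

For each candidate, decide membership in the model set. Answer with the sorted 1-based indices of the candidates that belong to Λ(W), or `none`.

Numerically λ ≈ 4.23607 and λ' = −1/λ ≈ -0.23607.
#1 (0,6): internal coord 0 + (6)·λ' = -1.41641; -1.41641 ∉ [-1.3, -0.5) → out
#2 (3,-13): internal coord 3 + (-13)·λ' = +6.06888; +6.06888 ∉ [-1.3, -0.5) → out
#3 (-4,-13): internal coord -4 + (-13)·λ' = -0.93112; -0.93112 ∈ [-1.3, -0.5) → IN Λ
#4 (12,-4): internal coord 12 + (-4)·λ' = +12.94427; +12.94427 ∉ [-1.3, -0.5) → out

3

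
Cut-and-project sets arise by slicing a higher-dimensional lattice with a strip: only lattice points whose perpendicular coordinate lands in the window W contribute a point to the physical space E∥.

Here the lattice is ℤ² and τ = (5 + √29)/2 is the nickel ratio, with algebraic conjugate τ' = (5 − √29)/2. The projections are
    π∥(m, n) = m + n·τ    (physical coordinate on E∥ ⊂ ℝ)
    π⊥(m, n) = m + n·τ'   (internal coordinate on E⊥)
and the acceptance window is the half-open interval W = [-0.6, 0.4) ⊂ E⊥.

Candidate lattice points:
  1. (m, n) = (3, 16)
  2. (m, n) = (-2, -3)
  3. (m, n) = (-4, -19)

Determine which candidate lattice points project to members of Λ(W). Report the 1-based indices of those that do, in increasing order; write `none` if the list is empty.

1, 3

Numerically τ ≈ 5.1926 and τ' = −1/τ ≈ -0.1926.
[1] lift (3,16): star map gives -0.0813; window check -0.6 ≤ -0.0813 < 0.4 is true → IN Λ
[2] lift (-2,-3): star map gives -1.4223; window check -0.6 ≤ -1.4223 < 0.4 is false → out
[3] lift (-4,-19): star map gives -0.3409; window check -0.6 ≤ -0.3409 < 0.4 is true → IN Λ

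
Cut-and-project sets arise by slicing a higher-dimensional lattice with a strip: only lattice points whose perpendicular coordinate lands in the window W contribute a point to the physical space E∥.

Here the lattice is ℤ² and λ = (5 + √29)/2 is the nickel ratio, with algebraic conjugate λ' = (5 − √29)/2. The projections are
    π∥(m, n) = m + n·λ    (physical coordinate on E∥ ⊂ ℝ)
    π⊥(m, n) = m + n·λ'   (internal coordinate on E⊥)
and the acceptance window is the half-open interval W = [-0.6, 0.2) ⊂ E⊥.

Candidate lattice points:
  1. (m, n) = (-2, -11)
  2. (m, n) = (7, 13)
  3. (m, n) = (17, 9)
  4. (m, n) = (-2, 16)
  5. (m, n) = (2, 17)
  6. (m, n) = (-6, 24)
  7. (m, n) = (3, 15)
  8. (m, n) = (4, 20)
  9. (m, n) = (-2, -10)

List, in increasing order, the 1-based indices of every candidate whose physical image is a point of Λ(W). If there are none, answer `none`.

1, 7, 8, 9

Numerically λ ≈ 5.1926 and λ' = −1/λ ≈ -0.1926.
#1 (-2,-11): internal coord -2 + (-11)·λ' = +0.1184; +0.1184 ∈ [-0.6, 0.2) → IN Λ
#2 (7,13): internal coord 7 + (13)·λ' = +4.4964; +4.4964 ∉ [-0.6, 0.2) → out
#3 (17,9): internal coord 17 + (9)·λ' = +15.2668; +15.2668 ∉ [-0.6, 0.2) → out
#4 (-2,16): internal coord -2 + (16)·λ' = -5.0813; -5.0813 ∉ [-0.6, 0.2) → out
#5 (2,17): internal coord 2 + (17)·λ' = -1.2739; -1.2739 ∉ [-0.6, 0.2) → out
#6 (-6,24): internal coord -6 + (24)·λ' = -10.6220; -10.6220 ∉ [-0.6, 0.2) → out
#7 (3,15): internal coord 3 + (15)·λ' = +0.1113; +0.1113 ∈ [-0.6, 0.2) → IN Λ
#8 (4,20): internal coord 4 + (20)·λ' = +0.1484; +0.1484 ∈ [-0.6, 0.2) → IN Λ
#9 (-2,-10): internal coord -2 + (-10)·λ' = -0.0742; -0.0742 ∈ [-0.6, 0.2) → IN Λ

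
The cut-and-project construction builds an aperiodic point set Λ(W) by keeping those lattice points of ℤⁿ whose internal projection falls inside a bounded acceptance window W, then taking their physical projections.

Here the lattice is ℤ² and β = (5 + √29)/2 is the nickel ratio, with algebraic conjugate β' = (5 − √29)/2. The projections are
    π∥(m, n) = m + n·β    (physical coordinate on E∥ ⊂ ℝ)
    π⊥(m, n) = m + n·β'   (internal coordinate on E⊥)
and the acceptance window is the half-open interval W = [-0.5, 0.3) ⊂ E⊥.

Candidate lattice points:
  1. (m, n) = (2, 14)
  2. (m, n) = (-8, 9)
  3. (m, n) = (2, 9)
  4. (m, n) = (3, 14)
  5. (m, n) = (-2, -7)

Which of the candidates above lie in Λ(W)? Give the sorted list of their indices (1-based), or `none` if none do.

Numerically β ≈ 5.192582 and β' = −1/β ≈ -0.192582.
#1 (2,14): internal coord 2 + (14)·β' = -0.696154; -0.696154 ∉ [-0.5, 0.3) → out
#2 (-8,9): internal coord -8 + (9)·β' = -9.733242; -9.733242 ∉ [-0.5, 0.3) → out
#3 (2,9): internal coord 2 + (9)·β' = +0.266758; +0.266758 ∈ [-0.5, 0.3) → IN Λ
#4 (3,14): internal coord 3 + (14)·β' = +0.303846; +0.303846 ∉ [-0.5, 0.3) → out
#5 (-2,-7): internal coord -2 + (-7)·β' = -0.651923; -0.651923 ∉ [-0.5, 0.3) → out

3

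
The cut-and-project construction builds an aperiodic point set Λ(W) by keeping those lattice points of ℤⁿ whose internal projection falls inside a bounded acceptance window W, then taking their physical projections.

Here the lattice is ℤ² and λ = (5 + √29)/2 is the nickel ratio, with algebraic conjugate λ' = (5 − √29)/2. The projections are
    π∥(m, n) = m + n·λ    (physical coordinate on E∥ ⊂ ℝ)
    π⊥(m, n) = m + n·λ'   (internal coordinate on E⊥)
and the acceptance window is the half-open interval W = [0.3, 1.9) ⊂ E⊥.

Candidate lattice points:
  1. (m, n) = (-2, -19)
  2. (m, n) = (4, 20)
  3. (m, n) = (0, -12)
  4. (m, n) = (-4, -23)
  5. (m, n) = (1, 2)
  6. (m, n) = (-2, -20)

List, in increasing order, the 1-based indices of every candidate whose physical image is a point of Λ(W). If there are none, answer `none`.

Compute λ' = (5−√29)/2 = -0.1926, so π⊥(m,n) = m -0.1926·n.
candidate 1: (m,n)=(-2,-19) → π∥ = -2-19·λ ≈ -100.6591, π⊥ = -2-19·λ' ≈ 1.6591 ∈ [0.3, 1.9) ⇒ IN Λ
candidate 2: (m,n)=(4,20) → π∥ = 4+20·λ ≈ 107.8516, π⊥ = 4+20·λ' ≈ 0.1484 ∉ [0.3, 1.9) ⇒ out
candidate 3: (m,n)=(0,-12) → π∥ = 0-12·λ ≈ -62.3110, π⊥ = 0-12·λ' ≈ 2.3110 ∉ [0.3, 1.9) ⇒ out
candidate 4: (m,n)=(-4,-23) → π∥ = -4-23·λ ≈ -123.4294, π⊥ = -4-23·λ' ≈ 0.4294 ∈ [0.3, 1.9) ⇒ IN Λ
candidate 5: (m,n)=(1,2) → π∥ = 1+2·λ ≈ 11.3852, π⊥ = 1+2·λ' ≈ 0.6148 ∈ [0.3, 1.9) ⇒ IN Λ
candidate 6: (m,n)=(-2,-20) → π∥ = -2-20·λ ≈ -105.8516, π⊥ = -2-20·λ' ≈ 1.8516 ∈ [0.3, 1.9) ⇒ IN Λ

1, 4, 5, 6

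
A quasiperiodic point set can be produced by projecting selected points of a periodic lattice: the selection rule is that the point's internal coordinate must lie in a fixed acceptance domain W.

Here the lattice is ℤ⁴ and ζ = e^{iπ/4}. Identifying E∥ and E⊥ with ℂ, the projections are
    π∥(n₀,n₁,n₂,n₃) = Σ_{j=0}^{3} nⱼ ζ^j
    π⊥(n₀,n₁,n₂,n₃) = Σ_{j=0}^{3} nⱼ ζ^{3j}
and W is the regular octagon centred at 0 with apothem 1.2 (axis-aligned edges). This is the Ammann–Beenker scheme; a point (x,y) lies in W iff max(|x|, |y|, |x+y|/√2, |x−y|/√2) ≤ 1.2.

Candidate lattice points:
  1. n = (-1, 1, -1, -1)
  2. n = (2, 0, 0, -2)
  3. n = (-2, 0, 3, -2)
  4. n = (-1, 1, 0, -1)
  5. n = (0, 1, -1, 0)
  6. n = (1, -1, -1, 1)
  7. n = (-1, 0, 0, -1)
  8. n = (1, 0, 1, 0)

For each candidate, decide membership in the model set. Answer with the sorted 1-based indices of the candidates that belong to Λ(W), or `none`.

With ζ = e^{iπ/4} the internal vectors are ζ^0,ζ^3,ζ^6,ζ^9.
candidate 1: n = (-1, 1, -1, -1) → π⊥ ≈ (-2.4142, +1.0000); max(|x|,|y|,|x±y|/√2) = 2.4142 > 1.2 ⇒ ∉ W
candidate 2: n = (2, 0, 0, -2) → π⊥ ≈ (+0.5858, -1.4142); max(|x|,|y|,|x±y|/√2) = 1.4142 > 1.2 ⇒ ∉ W
candidate 3: n = (-2, 0, 3, -2) → π⊥ ≈ (-3.4142, -4.4142); max(|x|,|y|,|x±y|/√2) = 5.5355 > 1.2 ⇒ ∉ W
candidate 4: n = (-1, 1, 0, -1) → π⊥ ≈ (-2.4142, +0.0000); max(|x|,|y|,|x±y|/√2) = 2.4142 > 1.2 ⇒ ∉ W
candidate 5: n = (0, 1, -1, 0) → π⊥ ≈ (-0.7071, +1.7071); max(|x|,|y|,|x±y|/√2) = 1.7071 > 1.2 ⇒ ∉ W
candidate 6: n = (1, -1, -1, 1) → π⊥ ≈ (+2.4142, +1.0000); max(|x|,|y|,|x±y|/√2) = 2.4142 > 1.2 ⇒ ∉ W
candidate 7: n = (-1, 0, 0, -1) → π⊥ ≈ (-1.7071, -0.7071); max(|x|,|y|,|x±y|/√2) = 1.7071 > 1.2 ⇒ ∉ W
candidate 8: n = (1, 0, 1, 0) → π⊥ ≈ (+1.0000, -1.0000); max(|x|,|y|,|x±y|/√2) = 1.4142 > 1.2 ⇒ ∉ W

none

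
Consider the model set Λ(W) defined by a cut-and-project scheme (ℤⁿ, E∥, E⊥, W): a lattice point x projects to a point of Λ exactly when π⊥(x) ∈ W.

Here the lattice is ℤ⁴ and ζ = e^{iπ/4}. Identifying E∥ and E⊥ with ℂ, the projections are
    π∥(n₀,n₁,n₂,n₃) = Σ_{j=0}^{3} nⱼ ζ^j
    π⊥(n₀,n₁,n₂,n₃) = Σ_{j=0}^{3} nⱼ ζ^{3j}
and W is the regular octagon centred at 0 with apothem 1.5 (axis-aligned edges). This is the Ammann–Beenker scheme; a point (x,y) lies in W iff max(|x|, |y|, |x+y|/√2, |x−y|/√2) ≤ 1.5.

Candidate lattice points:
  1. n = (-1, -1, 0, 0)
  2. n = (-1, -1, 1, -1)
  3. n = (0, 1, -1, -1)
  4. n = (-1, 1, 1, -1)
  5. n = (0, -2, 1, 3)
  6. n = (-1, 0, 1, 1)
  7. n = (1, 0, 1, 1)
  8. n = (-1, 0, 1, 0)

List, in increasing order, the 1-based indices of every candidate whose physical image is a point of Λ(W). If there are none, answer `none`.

With ζ = e^{iπ/4} the internal vectors are ζ^0,ζ^3,ζ^6,ζ^9.
#1 (-1, -1, 0, 0): internal (-0.292893, -0.707107); octagon support 0.707107 vs apothem 1.5 → ∈ W
#2 (-1, -1, 1, -1): internal (-1.000000, -2.414214); octagon support 2.414214 vs apothem 1.5 → ∉ W
#3 (0, 1, -1, -1): internal (-1.414214, 1.000000); octagon support 1.707107 vs apothem 1.5 → ∉ W
#4 (-1, 1, 1, -1): internal (-2.414214, -1.000000); octagon support 2.414214 vs apothem 1.5 → ∉ W
#5 (0, -2, 1, 3): internal (3.535534, -0.292893); octagon support 3.535534 vs apothem 1.5 → ∉ W
#6 (-1, 0, 1, 1): internal (-0.292893, -0.292893); octagon support 0.414214 vs apothem 1.5 → ∈ W
#7 (1, 0, 1, 1): internal (1.707107, -0.292893); octagon support 1.707107 vs apothem 1.5 → ∉ W
#8 (-1, 0, 1, 0): internal (-1.000000, -1.000000); octagon support 1.414214 vs apothem 1.5 → ∈ W

1, 6, 8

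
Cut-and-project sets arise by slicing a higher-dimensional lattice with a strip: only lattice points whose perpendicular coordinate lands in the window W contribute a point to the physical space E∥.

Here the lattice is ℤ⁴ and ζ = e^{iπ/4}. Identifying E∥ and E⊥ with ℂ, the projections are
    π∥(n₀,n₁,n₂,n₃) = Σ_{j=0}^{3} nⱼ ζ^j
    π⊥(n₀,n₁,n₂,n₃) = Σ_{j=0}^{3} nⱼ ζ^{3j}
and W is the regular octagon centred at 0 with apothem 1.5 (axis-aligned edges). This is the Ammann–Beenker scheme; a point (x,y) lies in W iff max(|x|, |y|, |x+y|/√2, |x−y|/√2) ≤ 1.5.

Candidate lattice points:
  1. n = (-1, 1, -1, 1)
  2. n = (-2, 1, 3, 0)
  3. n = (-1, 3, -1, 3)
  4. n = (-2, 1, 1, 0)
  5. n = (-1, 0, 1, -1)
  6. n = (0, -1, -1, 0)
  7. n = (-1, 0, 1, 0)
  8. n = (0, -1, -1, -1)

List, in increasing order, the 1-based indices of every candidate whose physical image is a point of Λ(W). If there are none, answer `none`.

6, 7, 8

π⊥(n) = n₀ + n₁ζ³ + n₂ζ⁶ + n₃ζ⁹ where ζ = e^{iπ/4}.
#1 (-1, 1, -1, 1): internal (-1.0000, 2.4142); octagon support 2.4142 vs apothem 1.5 → ∉ W
#2 (-2, 1, 3, 0): internal (-2.7071, -2.2929); octagon support 3.5355 vs apothem 1.5 → ∉ W
#3 (-1, 3, -1, 3): internal (-1.0000, 5.2426); octagon support 5.2426 vs apothem 1.5 → ∉ W
#4 (-2, 1, 1, 0): internal (-2.7071, -0.2929); octagon support 2.7071 vs apothem 1.5 → ∉ W
#5 (-1, 0, 1, -1): internal (-1.7071, -1.7071); octagon support 2.4142 vs apothem 1.5 → ∉ W
#6 (0, -1, -1, 0): internal (0.7071, 0.2929); octagon support 0.7071 vs apothem 1.5 → ∈ W
#7 (-1, 0, 1, 0): internal (-1.0000, -1.0000); octagon support 1.4142 vs apothem 1.5 → ∈ W
#8 (0, -1, -1, -1): internal (0.0000, -0.4142); octagon support 0.4142 vs apothem 1.5 → ∈ W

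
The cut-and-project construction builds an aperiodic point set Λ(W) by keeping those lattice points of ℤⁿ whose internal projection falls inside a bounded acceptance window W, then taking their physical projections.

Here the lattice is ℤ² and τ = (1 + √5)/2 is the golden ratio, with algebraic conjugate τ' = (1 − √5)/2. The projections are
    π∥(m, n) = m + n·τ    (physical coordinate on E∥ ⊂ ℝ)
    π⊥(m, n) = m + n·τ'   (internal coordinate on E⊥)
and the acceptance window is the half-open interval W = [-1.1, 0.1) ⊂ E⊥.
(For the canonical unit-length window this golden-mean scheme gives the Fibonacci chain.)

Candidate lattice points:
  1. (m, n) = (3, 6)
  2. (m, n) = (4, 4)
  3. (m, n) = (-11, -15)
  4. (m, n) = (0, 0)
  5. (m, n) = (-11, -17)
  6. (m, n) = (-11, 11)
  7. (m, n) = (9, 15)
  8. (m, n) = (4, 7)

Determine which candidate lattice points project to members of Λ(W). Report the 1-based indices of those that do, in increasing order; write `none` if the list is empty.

τ' = (1−√5)/2 ≈ -0.6180.
[1] lift (3,6): star map gives -0.7082; window check -1.1 ≤ -0.7082 < 0.1 is true → IN Λ
[2] lift (4,4): star map gives 1.5279; window check -1.1 ≤ 1.5279 < 0.1 is false → out
[3] lift (-11,-15): star map gives -1.7295; window check -1.1 ≤ -1.7295 < 0.1 is false → out
[4] lift (0,0): star map gives 0.0000; window check -1.1 ≤ 0.0000 < 0.1 is true → IN Λ
[5] lift (-11,-17): star map gives -0.4934; window check -1.1 ≤ -0.4934 < 0.1 is true → IN Λ
[6] lift (-11,11): star map gives -17.7984; window check -1.1 ≤ -17.7984 < 0.1 is false → out
[7] lift (9,15): star map gives -0.2705; window check -1.1 ≤ -0.2705 < 0.1 is true → IN Λ
[8] lift (4,7): star map gives -0.3262; window check -1.1 ≤ -0.3262 < 0.1 is true → IN Λ

1, 4, 5, 7, 8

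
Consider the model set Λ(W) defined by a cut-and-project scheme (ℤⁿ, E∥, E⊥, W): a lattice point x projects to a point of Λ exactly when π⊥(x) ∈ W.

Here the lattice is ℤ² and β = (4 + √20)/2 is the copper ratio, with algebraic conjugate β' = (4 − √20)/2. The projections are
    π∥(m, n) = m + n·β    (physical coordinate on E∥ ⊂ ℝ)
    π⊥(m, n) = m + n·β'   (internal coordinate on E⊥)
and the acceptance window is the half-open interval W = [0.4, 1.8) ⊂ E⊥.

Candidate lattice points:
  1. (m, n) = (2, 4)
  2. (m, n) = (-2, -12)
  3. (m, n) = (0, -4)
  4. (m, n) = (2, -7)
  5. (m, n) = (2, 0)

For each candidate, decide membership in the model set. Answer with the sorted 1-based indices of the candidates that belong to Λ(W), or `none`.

β' = (4−√20)/2 ≈ -0.2361.
#1 (2,4): internal coord 2 + (4)·β' = +1.0557; +1.0557 ∈ [0.4, 1.8) → IN Λ
#2 (-2,-12): internal coord -2 + (-12)·β' = +0.8328; +0.8328 ∈ [0.4, 1.8) → IN Λ
#3 (0,-4): internal coord 0 + (-4)·β' = +0.9443; +0.9443 ∈ [0.4, 1.8) → IN Λ
#4 (2,-7): internal coord 2 + (-7)·β' = +3.6525; +3.6525 ∉ [0.4, 1.8) → out
#5 (2,0): internal coord 2 + (0)·β' = +2.0000; +2.0000 ∉ [0.4, 1.8) → out

1, 2, 3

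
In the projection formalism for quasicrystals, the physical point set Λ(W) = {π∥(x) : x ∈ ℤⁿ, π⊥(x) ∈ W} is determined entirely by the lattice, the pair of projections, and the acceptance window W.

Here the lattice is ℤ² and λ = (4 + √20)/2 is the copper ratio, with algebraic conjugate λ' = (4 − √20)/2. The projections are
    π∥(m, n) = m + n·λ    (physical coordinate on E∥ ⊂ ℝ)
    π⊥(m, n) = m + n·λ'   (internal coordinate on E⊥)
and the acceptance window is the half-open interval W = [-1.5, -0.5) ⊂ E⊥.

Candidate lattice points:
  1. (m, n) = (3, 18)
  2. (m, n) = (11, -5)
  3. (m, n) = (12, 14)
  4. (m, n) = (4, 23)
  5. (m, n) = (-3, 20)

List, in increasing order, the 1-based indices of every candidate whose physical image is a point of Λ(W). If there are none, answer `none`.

1, 4

Compute λ' = (4−√20)/2 = -0.23607, so π⊥(m,n) = m -0.23607·n.
[1] lift (3,18): star map gives -1.24922; window check -1.5 ≤ -1.24922 < -0.5 is true → IN Λ
[2] lift (11,-5): star map gives 12.18034; window check -1.5 ≤ 12.18034 < -0.5 is false → out
[3] lift (12,14): star map gives 8.69505; window check -1.5 ≤ 8.69505 < -0.5 is false → out
[4] lift (4,23): star map gives -1.42956; window check -1.5 ≤ -1.42956 < -0.5 is true → IN Λ
[5] lift (-3,20): star map gives -7.72136; window check -1.5 ≤ -7.72136 < -0.5 is false → out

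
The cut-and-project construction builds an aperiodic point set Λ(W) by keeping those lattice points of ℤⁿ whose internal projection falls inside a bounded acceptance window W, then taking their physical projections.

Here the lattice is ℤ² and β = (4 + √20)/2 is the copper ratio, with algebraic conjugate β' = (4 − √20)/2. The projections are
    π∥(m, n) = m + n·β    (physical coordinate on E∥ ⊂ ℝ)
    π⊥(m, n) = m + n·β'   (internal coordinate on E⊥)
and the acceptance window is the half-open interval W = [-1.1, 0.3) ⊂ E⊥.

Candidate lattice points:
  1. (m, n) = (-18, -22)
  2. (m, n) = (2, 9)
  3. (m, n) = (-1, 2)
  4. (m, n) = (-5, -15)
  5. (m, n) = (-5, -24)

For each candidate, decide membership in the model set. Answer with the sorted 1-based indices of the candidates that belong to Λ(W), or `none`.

2

Compute β' = (4−√20)/2 = -0.23607, so π⊥(m,n) = m -0.23607·n.
[1] lift (-18,-22): star map gives -12.80650; window check -1.1 ≤ -12.80650 < 0.3 is false → out
[2] lift (2,9): star map gives -0.12461; window check -1.1 ≤ -0.12461 < 0.3 is true → IN Λ
[3] lift (-1,2): star map gives -1.47214; window check -1.1 ≤ -1.47214 < 0.3 is false → out
[4] lift (-5,-15): star map gives -1.45898; window check -1.1 ≤ -1.45898 < 0.3 is false → out
[5] lift (-5,-24): star map gives 0.66563; window check -1.1 ≤ 0.66563 < 0.3 is false → out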